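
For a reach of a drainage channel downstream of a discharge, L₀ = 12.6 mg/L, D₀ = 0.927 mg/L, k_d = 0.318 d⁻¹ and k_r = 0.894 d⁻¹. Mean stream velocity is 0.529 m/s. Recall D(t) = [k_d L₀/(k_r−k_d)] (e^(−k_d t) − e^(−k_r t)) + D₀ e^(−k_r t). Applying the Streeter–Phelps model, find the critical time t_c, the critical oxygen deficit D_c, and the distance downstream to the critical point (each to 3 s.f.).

t_c ≈ 1.55 d; D_c ≈ 2.74 mg/L; x_c ≈ 70.7 km

t_c = [1/(k_r−k_d)] ln[(k_r/k_d)(1 − D₀(k_r−k_d)/(k_d L₀))]
= [1/(0.894−0.318)] ln[(0.894/0.318)(1 − 0.927×0.5760/(0.318×12.6))]
= (1/0.5760) ln[2.811 × 0.8667] = 1.736 × ln(2.437) = 1.736 × 0.8906 = 1.546 d.
L(t_c) = L₀ e^(−k_d t_c) = 12.6 × 0.6116 = 7.706 mg/L, and at the critical point k_r D_c = k_d L, so D_c = (0.318/0.894) × 7.706 = 2.741 mg/L.
x_c = v t_c = 0.529 m/s × 1.546 d × 86400 s/d = 70670 m ≈ 70.7 km.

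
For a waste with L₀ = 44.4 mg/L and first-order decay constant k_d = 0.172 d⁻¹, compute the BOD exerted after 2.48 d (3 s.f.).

y ≈ 15.4 mg/L

y_t = L₀(1 − e^(−k_d t)) = 44.4 × (1 − e^(−0.172×2.48))
= 44.4 × (1 − 0.6528) = 44.4 × 0.3472 = 15.42 mg/L.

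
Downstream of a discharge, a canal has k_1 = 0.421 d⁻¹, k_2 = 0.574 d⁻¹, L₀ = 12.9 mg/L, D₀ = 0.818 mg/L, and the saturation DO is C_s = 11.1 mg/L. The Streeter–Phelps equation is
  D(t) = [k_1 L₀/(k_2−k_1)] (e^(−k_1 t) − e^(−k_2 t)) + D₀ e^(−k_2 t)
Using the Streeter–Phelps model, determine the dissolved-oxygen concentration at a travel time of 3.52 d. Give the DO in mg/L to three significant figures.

k_1 L₀/(k_2−k_1) = 0.421×12.9/(0.574−0.421) = 5.431/0.1530 = 35.50 mg/L.
e^(−k_1 t) = e^(−0.421×3.520) = 0.2272; e^(−k_2 t) = e^(−0.574×3.520) = 0.1326.
D = 35.50 × (0.2272 − 0.1326) + 0.818 × 0.1326 = 3.358 + 0.1085 = 3.467 mg/L.
DO = C_s − D = 11.1 − 3.467 = 7.633 mg/L.

DO ≈ 7.63 mg/L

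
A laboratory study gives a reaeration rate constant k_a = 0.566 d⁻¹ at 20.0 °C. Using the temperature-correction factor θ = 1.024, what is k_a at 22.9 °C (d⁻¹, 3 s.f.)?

k_a(T₂) = k_a(T₁) · θ^(T₂−T₁) = 0.566 × 1.024^(22.9−20.0)
= 0.566 × 1.024^2.90 = 0.566 × 1.071 = 0.6063 d⁻¹.

k_a ≈ 0.606 d⁻¹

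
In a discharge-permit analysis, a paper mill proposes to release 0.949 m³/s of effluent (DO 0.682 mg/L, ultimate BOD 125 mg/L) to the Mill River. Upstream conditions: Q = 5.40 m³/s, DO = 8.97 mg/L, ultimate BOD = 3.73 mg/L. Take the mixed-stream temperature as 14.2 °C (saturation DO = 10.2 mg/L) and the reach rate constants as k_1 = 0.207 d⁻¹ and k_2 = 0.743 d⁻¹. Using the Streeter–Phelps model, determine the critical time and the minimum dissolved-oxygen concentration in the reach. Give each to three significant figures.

t_c ≈ 1.74 d; minimum DO ≈ 5.95 mg/L

Mixed DO = (5.40×8.97 + 0.949×0.682)/(5.40+0.949) = 49.09/6.349 = 7.731 mg/L.
Mixed L₀ = (5.40×3.73 + 0.949×125)/(6.349) = 138.8/6.349 = 21.86 mg/L.
Initial deficit D₀ = C_s − DO₀ = 10.2 − 7.731 = 2.469 mg/L.
t_c = (1/0.5360) ln[(0.743/0.207)(1 − 2.469×0.5360/(0.207×21.86))] = 1.866 × ln(2.540) = 1.739 d.
D_c = (0.207/0.743) × 21.86 × e^(−0.207×1.739) = 0.2786 × 21.86 × 0.6977 = 4.249 mg/L.
Minimum DO = 10.2 − 4.249 = 5.951 mg/L.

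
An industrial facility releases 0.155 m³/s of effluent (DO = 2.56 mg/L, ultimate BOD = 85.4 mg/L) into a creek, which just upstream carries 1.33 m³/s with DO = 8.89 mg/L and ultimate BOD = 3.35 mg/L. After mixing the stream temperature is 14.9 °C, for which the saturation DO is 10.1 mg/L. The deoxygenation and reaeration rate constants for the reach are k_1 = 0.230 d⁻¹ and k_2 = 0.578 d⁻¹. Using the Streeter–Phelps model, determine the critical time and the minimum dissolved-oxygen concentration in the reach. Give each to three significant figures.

t_c ≈ 1.87 d; minimum DO ≈ 7.02 mg/L

Mixed DO = (1.33×8.89 + 0.155×2.56)/(1.33+0.155) = 12.22/1.485 = 8.229 mg/L.
Mixed L₀ = (1.33×3.35 + 0.155×85.4)/(1.485) = 17.69/1.485 = 11.91 mg/L.
Initial deficit D₀ = C_s − DO₀ = 10.1 − 8.229 = 1.871 mg/L.
t_c = (1/0.3480) ln[(0.578/0.230)(1 − 1.871×0.3480/(0.230×11.91))] = 2.874 × ln(1.916) = 1.869 d.
D_c = (0.230/0.578) × 11.91 × e^(−0.230×1.869) = 0.3979 × 11.91 × 0.6507 = 3.085 mg/L.
Minimum DO = 10.1 − 3.085 = 7.015 mg/L.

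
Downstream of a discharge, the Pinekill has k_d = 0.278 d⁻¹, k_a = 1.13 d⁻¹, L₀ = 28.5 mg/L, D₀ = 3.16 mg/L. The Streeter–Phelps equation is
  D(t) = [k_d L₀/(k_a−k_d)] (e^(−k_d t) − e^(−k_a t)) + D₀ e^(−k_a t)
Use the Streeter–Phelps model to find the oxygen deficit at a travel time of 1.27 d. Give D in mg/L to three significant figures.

D ≈ 5.07 mg/L

k_d L₀/(k_a−k_d) = 0.278×28.5/(1.13−0.278) = 7.923/0.8520 = 9.299 mg/L.
e^(−k_d t) = e^(−0.278×1.270) = 0.7025; e^(−k_a t) = e^(−1.13×1.270) = 0.2381.
D = 9.299 × (0.7025 − 0.2381) + 3.16 × 0.2381 = 4.319 + 0.7524 = 5.071 mg/L.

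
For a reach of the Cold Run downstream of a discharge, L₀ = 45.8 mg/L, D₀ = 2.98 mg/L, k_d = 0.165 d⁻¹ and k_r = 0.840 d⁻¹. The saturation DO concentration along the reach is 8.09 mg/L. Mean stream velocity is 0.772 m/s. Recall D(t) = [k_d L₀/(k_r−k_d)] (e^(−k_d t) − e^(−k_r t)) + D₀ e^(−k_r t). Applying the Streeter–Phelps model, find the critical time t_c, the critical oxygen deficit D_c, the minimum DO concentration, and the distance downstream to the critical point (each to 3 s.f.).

t_c ≈ 1.95 d; D_c ≈ 6.52 mg/L; min DO ≈ 1.57 mg/L; x_c ≈ 130 km

t_c = [1/(k_r−k_d)] ln[(k_r/k_d)(1 − D₀(k_r−k_d)/(k_d L₀))]
= [1/(0.840−0.165)] ln[(0.840/0.165)(1 − 2.98×0.6750/(0.165×45.8))]
= (1/0.6750) ln[5.091 × 0.7338] = 1.481 × ln(3.736) = 1.481 × 1.318 = 1.953 d.
L(t_c) = L₀ e^(−k_d t_c) = 45.8 × 0.7246 = 33.19 mg/L, and at the critical point k_r D_c = k_d L, so D_c = (0.165/0.840) × 33.19 = 6.519 mg/L.
Minimum DO = C_s − D_c = 8.09 − 6.519 = 1.571 mg/L.
x_c = v t_c = 0.772 m/s × 1.953 d × 86400 s/d = 130200 m ≈ 130 km.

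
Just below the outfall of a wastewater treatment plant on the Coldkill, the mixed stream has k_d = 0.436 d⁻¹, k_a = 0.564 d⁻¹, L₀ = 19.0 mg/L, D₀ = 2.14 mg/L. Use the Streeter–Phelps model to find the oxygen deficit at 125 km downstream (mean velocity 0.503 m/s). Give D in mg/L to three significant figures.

D ≈ 6.11 mg/L

Travel time t = x/v = 125 km / (0.503 m/s) = 125000 m / 0.503 m/s = 248500 s = 2.876 d.
k_d L₀/(k_a−k_d) = 0.436×19.0/(0.564−0.436) = 8.284/0.1280 = 64.72 mg/L.
e^(−k_d t) = e^(−0.436×2.876) = 0.2853; e^(−k_a t) = e^(−0.564×2.876) = 0.1975.
D = 64.72 × (0.2853 − 0.1975) + 2.14 × 0.1975 = 5.688 + 0.4226 = 6.110 mg/L.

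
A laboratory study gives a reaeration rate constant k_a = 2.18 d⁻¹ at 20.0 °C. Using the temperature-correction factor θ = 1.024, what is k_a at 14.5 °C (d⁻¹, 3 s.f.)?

k_a(T₂) = k_a(T₁) · θ^(T₂−T₁) = 2.18 × 1.024^(14.5−20.0)
= 2.18 × 1.024^-5.50 = 2.18 × 0.8777 = 1.913 d⁻¹.

k_a ≈ 1.91 d⁻¹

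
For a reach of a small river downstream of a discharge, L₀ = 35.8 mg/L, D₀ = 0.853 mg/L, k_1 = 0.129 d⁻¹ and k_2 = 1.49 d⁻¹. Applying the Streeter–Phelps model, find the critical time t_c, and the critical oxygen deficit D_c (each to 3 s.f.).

With k_2/k_1 = 11.55 and 1 − D₀(k_2−k_1)/(k_1 L₀) = 0.7486,
t_c = ln(11.55 × 0.7486) / (1.49 − 0.129) = ln(8.647) / 1.361 = 2.157/1.361 = 1.585 d.
D_c = (k_1/k_2) L₀ e^(−k_1 t_c) = (0.129/1.49) × 35.8 × e^(−0.129×1.585) = 0.08658 × 35.8 × 0.8151 = 2.526 mg/L.

t_c ≈ 1.59 d; D_c ≈ 2.53 mg/L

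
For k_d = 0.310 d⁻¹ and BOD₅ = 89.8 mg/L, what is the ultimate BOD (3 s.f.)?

L₀ ≈ 114 mg/L

BOD₅ = L₀(1 − e^(−5k_d)) ⇒ L₀ = BOD₅ / (1 − e^(−5×0.310))
= 89.8 / (1 − 0.2122) = 89.8 / 0.7878 = 114.0 mg/L.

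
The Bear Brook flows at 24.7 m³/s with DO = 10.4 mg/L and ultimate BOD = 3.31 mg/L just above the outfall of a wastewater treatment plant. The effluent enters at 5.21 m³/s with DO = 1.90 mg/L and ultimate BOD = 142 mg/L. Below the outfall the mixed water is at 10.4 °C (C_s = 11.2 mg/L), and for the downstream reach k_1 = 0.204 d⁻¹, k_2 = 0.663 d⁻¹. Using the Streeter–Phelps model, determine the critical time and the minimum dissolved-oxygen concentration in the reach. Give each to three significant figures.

t_c ≈ 2.12 d; minimum DO ≈ 5.71 mg/L

Mixed DO = (24.7×10.4 + 5.21×1.90)/(24.7+5.21) = 266.8/29.91 = 8.919 mg/L.
Mixed L₀ = (24.7×3.31 + 5.21×142)/(29.91) = 821.6/29.91 = 27.47 mg/L.
Initial deficit D₀ = C_s − DO₀ = 11.2 − 8.919 = 2.281 mg/L.
t_c = (1/0.4590) ln[(0.663/0.204)(1 − 2.281×0.4590/(0.204×27.47))] = 2.179 × ln(2.643) = 2.117 d.
D_c = (0.204/0.663) × 27.47 × e^(−0.204×2.117) = 0.3077 × 27.47 × 0.6492 = 5.487 mg/L.
Minimum DO = 11.2 − 5.487 = 5.713 mg/L.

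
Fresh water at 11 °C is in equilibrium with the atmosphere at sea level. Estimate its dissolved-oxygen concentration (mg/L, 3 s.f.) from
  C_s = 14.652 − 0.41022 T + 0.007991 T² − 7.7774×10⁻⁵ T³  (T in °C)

C_s = 14.652 − 0.41022×11 + 0.007991×11² − 7.7774×10⁻⁵×11³ = 11.00 mg/L.

C_s ≈ 11.0 mg/L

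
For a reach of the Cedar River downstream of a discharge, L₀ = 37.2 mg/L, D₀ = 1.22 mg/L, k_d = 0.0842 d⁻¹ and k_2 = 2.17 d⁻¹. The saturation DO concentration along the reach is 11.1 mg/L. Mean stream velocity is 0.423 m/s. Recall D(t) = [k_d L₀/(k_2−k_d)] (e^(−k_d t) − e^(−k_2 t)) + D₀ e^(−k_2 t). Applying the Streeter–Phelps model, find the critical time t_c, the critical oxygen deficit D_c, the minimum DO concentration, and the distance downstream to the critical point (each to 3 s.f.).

t_c ≈ 0.755 d; D_c ≈ 1.35 mg/L; min DO ≈ 9.75 mg/L; x_c ≈ 27.6 km

t_c = [1/(k_2−k_d)] ln[(k_2/k_d)(1 − D₀(k_2−k_d)/(k_d L₀))]
= [1/(2.17−0.0842)] ln[(2.17/0.0842)(1 − 1.22×2.086/(0.0842×37.2))]
= (1/2.086) ln[25.77 × 0.1876] = 0.4794 × ln(4.834) = 0.4794 × 1.576 = 0.7555 d.
D_c = (k_d/k_2) L₀ e^(−k_d t_c) = (0.0842/2.17) × 37.2 × e^(−0.0842×0.7555) = 0.03880 × 37.2 × 0.9384 = 1.354 mg/L.
Minimum DO = C_s − D_c = 11.1 − 1.354 = 9.746 mg/L.
x_c = v t_c = 0.423 m/s × 0.7555 d × 86400 s/d = 27610 m ≈ 27.6 km.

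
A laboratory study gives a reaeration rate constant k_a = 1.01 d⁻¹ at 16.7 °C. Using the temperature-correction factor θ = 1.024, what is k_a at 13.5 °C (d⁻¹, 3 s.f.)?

k_a(T₂) = k_a(T₁) · θ^(T₂−T₁) = 1.01 × 1.024^(13.5−16.7)
= 1.01 × 1.024^-3.20 = 1.01 × 0.9269 = 0.9362 d⁻¹.

k_a ≈ 0.936 d⁻¹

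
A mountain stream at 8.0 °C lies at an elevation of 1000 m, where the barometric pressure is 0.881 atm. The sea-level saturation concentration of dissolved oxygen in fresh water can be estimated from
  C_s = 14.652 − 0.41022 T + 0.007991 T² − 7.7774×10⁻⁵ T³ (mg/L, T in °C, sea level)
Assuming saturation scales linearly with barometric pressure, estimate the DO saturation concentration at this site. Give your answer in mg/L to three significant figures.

C_s ≈ 10.4 mg/L

At sea level: C_s = 14.652 − 0.41022×8.0 + 0.007991×8.0² − 7.7774×10⁻⁵×8.0³ = 11.84 mg/L.
Pressure correction: C_s' = 11.84 × 0.881 = 10.43 mg/L.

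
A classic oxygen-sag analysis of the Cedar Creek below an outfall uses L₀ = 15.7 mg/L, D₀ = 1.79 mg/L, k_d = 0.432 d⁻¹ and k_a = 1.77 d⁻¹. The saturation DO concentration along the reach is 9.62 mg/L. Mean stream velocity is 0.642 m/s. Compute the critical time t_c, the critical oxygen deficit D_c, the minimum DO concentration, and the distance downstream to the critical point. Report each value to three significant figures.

At the critical point dD/dt = 0, so k_d L₀ e^(−k_d t) = k_a D. Substituting D(t) from the Streeter–Phelps equation and solving for t gives
t_c = ln[(k_a/k_d)(1 − D₀(k_a−k_d)/(k_d L₀))] / (k_a−k_d).
Here k_a−k_d = 1.338 d⁻¹ and 1 − D₀(k_a−k_d)/(k_d L₀) = 1 − 1.79×1.338/(0.432×15.7) = 0.6469, so
t_c = ln(4.097 × 0.6469) / 1.338 = 0.9747 / 1.338 = 0.7285 d.
D_c = (k_d/k_a) L₀ e^(−k_d t_c) = (0.432/1.77) × 15.7 × e^(−0.432×0.7285) = 0.2441 × 15.7 × 0.7300 = 2.797 mg/L.
Minimum DO = C_s − D_c = 9.62 − 2.797 = 6.823 mg/L.
x_c = v t_c = 0.642 m/s × 0.7285 d × 86400 s/d = 40410 m ≈ 40.4 km.

t_c ≈ 0.728 d; D_c ≈ 2.80 mg/L; min DO ≈ 6.82 mg/L; x_c ≈ 40.4 km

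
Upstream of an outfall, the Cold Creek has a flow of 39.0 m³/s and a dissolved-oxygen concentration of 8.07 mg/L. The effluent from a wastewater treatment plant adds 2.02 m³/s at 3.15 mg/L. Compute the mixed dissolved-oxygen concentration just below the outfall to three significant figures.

Flow-weighted mixing: C = (Q_r C_r + Q_w C_w)/(Q_r + Q_w)
= (39.0×8.07 + 2.02×3.15)/(39.0 + 2.02) = 321.1/41.02 = 7.828 mg/L.

7.83 mg/L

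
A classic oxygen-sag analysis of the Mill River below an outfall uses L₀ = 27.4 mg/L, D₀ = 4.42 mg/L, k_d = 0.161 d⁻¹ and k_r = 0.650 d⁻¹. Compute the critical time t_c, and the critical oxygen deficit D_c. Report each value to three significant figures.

t_c ≈ 1.48 d; D_c ≈ 5.35 mg/L

With k_r/k_d = 4.037 and 1 − D₀(k_r−k_d)/(k_d L₀) = 0.5100,
t_c = ln(4.037 × 0.5100) / (0.650 − 0.161) = ln(2.059) / 0.4890 = 0.7223/0.4890 = 1.477 d.
L(t_c) = L₀ e^(−k_d t_c) = 27.4 × 0.7883 = 21.60 mg/L, and at the critical point k_r D_c = k_d L, so D_c = (0.161/0.650) × 21.60 = 5.350 mg/L.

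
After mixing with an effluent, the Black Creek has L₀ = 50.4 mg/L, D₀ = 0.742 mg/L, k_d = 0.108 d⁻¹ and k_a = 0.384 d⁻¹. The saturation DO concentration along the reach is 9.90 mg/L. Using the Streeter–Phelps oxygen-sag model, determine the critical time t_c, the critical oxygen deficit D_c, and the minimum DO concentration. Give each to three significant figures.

At the critical point dD/dt = 0, so k_d L₀ e^(−k_d t) = k_a D. Substituting D(t) from the Streeter–Phelps equation and solving for t gives
t_c = ln[(k_a/k_d)(1 − D₀(k_a−k_d)/(k_d L₀))] / (k_a−k_d).
Here k_a−k_d = 0.2760 d⁻¹ and 1 − D₀(k_a−k_d)/(k_d L₀) = 1 − 0.742×0.2760/(0.108×50.4) = 0.9624, so
t_c = ln(3.556 × 0.9624) / 0.2760 = 1.230 / 0.2760 = 4.457 d.
L(t_c) = L₀ e^(−k_d t_c) = 50.4 × 0.6179 = 31.14 mg/L, and at the critical point k_a D_c = k_d L, so D_c = (0.108/0.384) × 31.14 = 8.759 mg/L.
Minimum DO = C_s − D_c = 9.90 − 8.759 = 1.141 mg/L.

t_c ≈ 4.46 d; D_c ≈ 8.76 mg/L; min DO ≈ 1.14 mg/L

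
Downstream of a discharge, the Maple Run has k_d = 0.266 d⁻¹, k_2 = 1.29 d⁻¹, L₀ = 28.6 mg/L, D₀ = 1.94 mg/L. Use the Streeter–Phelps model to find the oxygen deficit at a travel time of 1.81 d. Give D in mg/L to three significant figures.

k_d L₀/(k_2−k_d) = 0.266×28.6/(1.29−0.266) = 7.608/1.024 = 7.429 mg/L.
e^(−k_d t) = e^(−0.266×1.810) = 0.6179; e^(−k_2 t) = e^(−1.29×1.810) = 0.09682.
D = 7.429 × (0.6179 − 0.09682) + 1.94 × 0.09682 = 3.871 + 0.1878 = 4.059 mg/L.

D ≈ 4.06 mg/L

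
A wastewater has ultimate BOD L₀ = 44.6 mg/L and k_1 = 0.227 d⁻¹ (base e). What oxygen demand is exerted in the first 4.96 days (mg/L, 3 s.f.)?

y ≈ 30.1 mg/L

y_t = L₀(1 − e^(−k_1 t)) = 44.6 × (1 − e^(−0.227×4.96))
= 44.6 × (1 − 0.3244) = 44.6 × 0.6756 = 30.13 mg/L.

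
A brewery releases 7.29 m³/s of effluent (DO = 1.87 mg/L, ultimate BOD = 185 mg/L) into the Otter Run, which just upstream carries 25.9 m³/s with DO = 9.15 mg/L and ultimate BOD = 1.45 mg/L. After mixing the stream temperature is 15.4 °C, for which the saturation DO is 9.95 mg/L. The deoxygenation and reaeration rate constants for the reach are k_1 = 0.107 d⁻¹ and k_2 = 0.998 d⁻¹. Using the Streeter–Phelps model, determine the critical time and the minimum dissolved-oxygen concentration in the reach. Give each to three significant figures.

t_c ≈ 1.78 d; minimum DO ≈ 6.25 mg/L

Mixed DO = (25.9×9.15 + 7.29×1.87)/(25.9+7.29) = 250.6/33.19 = 7.551 mg/L.
Mixed L₀ = (25.9×1.45 + 7.29×185)/(33.19) = 1386/33.19 = 41.77 mg/L.
Initial deficit D₀ = C_s − DO₀ = 9.95 − 7.551 = 2.399 mg/L.
t_c = (1/0.8910) ln[(0.998/0.107)(1 − 2.399×0.8910/(0.107×41.77))] = 1.122 × ln(4.866) = 1.776 d.
D_c = (0.107/0.998) × 41.77 × e^(−0.107×1.776) = 0.1072 × 41.77 × 0.8269 = 3.703 mg/L.
Minimum DO = 9.95 − 3.703 = 6.247 mg/L.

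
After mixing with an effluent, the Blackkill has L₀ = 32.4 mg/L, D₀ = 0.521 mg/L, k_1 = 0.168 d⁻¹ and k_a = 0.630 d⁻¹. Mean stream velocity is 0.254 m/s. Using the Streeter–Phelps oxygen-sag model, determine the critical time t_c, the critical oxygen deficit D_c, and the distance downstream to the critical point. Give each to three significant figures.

With k_a/k_1 = 3.750 and 1 − D₀(k_a−k_1)/(k_1 L₀) = 0.9558,
t_c = ln(3.750 × 0.9558) / (0.630 − 0.168) = ln(3.584) / 0.4620 = 1.277/0.4620 = 2.763 d.
L(t_c) = L₀ e^(−k_1 t_c) = 32.4 × 0.6286 = 20.37 mg/L, and at the critical point k_a D_c = k_1 L, so D_c = (0.168/0.630) × 20.37 = 5.431 mg/L.
x_c = v t_c = 0.254 m/s × 2.763 d × 86400 s/d = 60640 m ≈ 60.6 km.

t_c ≈ 2.76 d; D_c ≈ 5.43 mg/L; x_c ≈ 60.6 km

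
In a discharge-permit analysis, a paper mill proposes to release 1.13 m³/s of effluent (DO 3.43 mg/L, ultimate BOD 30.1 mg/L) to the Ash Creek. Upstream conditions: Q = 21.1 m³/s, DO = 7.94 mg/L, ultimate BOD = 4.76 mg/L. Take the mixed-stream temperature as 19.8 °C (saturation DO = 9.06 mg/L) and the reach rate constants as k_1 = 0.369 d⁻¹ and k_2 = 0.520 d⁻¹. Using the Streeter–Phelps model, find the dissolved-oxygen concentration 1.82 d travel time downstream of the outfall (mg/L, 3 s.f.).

DO ≈ 6.72 mg/L

Mixed DO = (21.1×7.94 + 1.13×3.43)/(21.1+1.13) = 171.4/22.23 = 7.711 mg/L.
Mixed L₀ = (21.1×4.76 + 1.13×30.1)/(22.23) = 134.4/22.23 = 6.048 mg/L.
Initial deficit D₀ = C_s − DO₀ = 9.06 − 7.711 = 1.349 mg/L.
D(1.82) = [0.369×6.048/(0.520−0.369)](e^(−0.369×1.82) − e^(−0.520×1.82)) + 1.349 e^(−0.520×1.82)
= 14.78 × (0.5109 − 0.3881) + 1.349 × 0.3881 = 2.338 mg/L.
DO = 9.06 − 2.338 = 6.722 mg/L.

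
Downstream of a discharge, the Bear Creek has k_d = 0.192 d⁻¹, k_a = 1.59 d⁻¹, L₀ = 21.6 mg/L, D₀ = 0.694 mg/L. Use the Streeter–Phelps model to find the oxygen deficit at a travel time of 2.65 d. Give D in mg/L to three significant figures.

k_d L₀/(k_a−k_d) = 0.192×21.6/(1.59−0.192) = 4.147/1.398 = 2.967 mg/L.
e^(−k_d t) = e^(−0.192×2.650) = 0.6012; e^(−k_a t) = e^(−1.59×2.650) = 0.01479.
D = 2.967 × (0.6012 − 0.01479) + 0.694 × 0.01479 = 1.740 + 0.01027 = 1.750 mg/L.

D ≈ 1.75 mg/L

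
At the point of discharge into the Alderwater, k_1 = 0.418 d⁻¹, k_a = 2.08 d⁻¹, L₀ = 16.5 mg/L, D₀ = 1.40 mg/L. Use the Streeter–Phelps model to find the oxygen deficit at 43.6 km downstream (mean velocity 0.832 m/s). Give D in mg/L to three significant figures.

Travel time t = x/v = 43.6 km / (0.832 m/s) = 43600 m / 0.832 m/s = 52400 s = 0.6065 d.
k_1 L₀/(k_a−k_1) = 0.418×16.5/(2.08−0.418) = 6.897/1.662 = 4.150 mg/L.
e^(−k_1 t) = e^(−0.418×0.6065) = 0.7761; e^(−k_a t) = e^(−2.08×0.6065) = 0.2832.
D = 4.150 × (0.7761 − 0.2832) + 1.40 × 0.2832 = 2.045 + 0.3965 = 2.442 mg/L.

D ≈ 2.44 mg/L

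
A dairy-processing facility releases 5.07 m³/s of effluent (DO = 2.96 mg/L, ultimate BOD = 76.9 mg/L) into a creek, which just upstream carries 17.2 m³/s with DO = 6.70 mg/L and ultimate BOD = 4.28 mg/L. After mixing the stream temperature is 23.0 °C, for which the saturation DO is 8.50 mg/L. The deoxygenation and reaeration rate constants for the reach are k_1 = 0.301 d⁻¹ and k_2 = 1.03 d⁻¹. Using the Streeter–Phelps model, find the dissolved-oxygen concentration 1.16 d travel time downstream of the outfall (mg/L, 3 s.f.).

DO ≈ 4.24 mg/L

Mixed DO = (17.2×6.70 + 5.07×2.96)/(17.2+5.07) = 130.2/22.27 = 5.849 mg/L.
Mixed L₀ = (17.2×4.28 + 5.07×76.9)/(22.27) = 463.5/22.27 = 20.81 mg/L.
Initial deficit D₀ = C_s − DO₀ = 8.50 − 5.849 = 2.651 mg/L.
D(1.16) = [0.301×20.81/(1.03−0.301)](e^(−0.301×1.16) − e^(−1.03×1.16)) + 2.651 e^(−1.03×1.16)
= 8.593 × (0.7053 − 0.3028) + 2.651 × 0.3028 = 4.262 mg/L.
DO = 8.50 − 4.262 = 4.238 mg/L.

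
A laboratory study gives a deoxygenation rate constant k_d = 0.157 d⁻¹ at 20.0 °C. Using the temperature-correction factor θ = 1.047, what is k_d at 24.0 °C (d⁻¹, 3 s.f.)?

k_d(T₂) = k_d(T₁) · θ^(T₂−T₁) = 0.157 × 1.047^(24.0−20.0)
= 0.157 × 1.047^4.00 = 0.157 × 1.202 = 0.1887 d⁻¹.

k_d ≈ 0.189 d⁻¹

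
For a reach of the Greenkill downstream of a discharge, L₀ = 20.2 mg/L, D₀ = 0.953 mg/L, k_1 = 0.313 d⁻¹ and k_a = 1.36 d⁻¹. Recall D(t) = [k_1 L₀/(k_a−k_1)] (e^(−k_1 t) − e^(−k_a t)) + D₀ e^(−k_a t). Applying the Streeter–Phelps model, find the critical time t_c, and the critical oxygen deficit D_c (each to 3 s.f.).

t_c ≈ 1.24 d; D_c ≈ 3.15 mg/L

With k_a/k_1 = 4.345 and 1 − D₀(k_a−k_1)/(k_1 L₀) = 0.8422,
t_c = ln(4.345 × 0.8422) / (1.36 − 0.313) = ln(3.659) / 1.047 = 1.297/1.047 = 1.239 d.
L(t_c) = L₀ e^(−k_1 t_c) = 20.2 × 0.6785 = 13.71 mg/L, and at the critical point k_a D_c = k_1 L, so D_c = (0.313/1.36) × 13.71 = 3.154 mg/L.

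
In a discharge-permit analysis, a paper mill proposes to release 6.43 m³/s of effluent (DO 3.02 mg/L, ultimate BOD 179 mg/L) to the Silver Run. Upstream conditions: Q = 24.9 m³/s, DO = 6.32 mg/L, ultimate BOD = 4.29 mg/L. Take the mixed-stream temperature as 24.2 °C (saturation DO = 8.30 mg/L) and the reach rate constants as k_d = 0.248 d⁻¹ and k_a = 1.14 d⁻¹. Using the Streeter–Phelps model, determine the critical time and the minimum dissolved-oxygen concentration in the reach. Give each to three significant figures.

t_c ≈ 1.41 d; minimum DO ≈ 2.14 mg/L

Mixed DO = (24.9×6.32 + 6.43×3.02)/(24.9+6.43) = 176.8/31.33 = 5.643 mg/L.
Mixed L₀ = (24.9×4.29 + 6.43×179)/(31.33) = 1258/31.33 = 40.15 mg/L.
Initial deficit D₀ = C_s − DO₀ = 8.30 − 5.643 = 2.657 mg/L.
t_c = (1/0.8920) ln[(1.14/0.248)(1 − 2.657×0.8920/(0.248×40.15))] = 1.121 × ln(3.502) = 1.405 d.
D_c = (0.248/1.14) × 40.15 × e^(−0.248×1.405) = 0.2175 × 40.15 × 0.7057 = 6.164 mg/L.
Minimum DO = 8.30 − 6.164 = 2.136 mg/L.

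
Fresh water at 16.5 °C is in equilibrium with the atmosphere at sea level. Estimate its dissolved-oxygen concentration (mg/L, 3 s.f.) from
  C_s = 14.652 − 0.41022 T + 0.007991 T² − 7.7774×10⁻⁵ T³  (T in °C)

C_s ≈ 9.71 mg/L

C_s = 14.652 − 0.41022×16.5 + 0.007991×16.5² − 7.7774×10⁻⁵×16.5³ = 9.710 mg/L.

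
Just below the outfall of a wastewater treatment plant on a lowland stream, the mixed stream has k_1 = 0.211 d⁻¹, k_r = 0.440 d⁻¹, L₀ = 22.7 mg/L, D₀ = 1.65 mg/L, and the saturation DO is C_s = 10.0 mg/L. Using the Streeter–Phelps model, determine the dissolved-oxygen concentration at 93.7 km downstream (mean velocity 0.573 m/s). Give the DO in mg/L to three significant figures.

DO ≈ 4.35 mg/L

Travel time t = x/v = 93.7 km / (0.573 m/s) = 93700 m / 0.573 m/s = 163500 s = 1.893 d.
k_1 L₀/(k_r−k_1) = 0.211×22.7/(0.440−0.211) = 4.790/0.2290 = 20.92 mg/L.
e^(−k_1 t) = e^(−0.211×1.893) = 0.6708; e^(−k_r t) = e^(−0.440×1.893) = 0.4348.
D = 20.92 × (0.6708 − 0.4348) + 1.65 × 0.4348 = 4.934 + 0.7175 = 5.652 mg/L.
DO = C_s − D = 10.0 − 5.652 = 4.348 mg/L.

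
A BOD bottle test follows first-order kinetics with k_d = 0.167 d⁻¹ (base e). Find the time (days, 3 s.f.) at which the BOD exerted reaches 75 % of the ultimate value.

y/L₀ = 1 − e^(−k_d t) = 0.75 ⇒ e^(−k_d t) = 0.250
t = −ln(0.250) / 0.167 = 1.386 / 0.167 = 8.301 d.

t ≈ 8.30 d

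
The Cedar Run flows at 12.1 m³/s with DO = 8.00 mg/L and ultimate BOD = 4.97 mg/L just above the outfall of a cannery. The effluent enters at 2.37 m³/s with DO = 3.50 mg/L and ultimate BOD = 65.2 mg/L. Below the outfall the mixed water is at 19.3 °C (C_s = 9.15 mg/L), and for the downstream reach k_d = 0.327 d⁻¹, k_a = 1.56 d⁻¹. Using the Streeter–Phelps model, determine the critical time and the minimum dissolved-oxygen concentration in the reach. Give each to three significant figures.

t_c ≈ 0.737 d; minimum DO ≈ 6.71 mg/L

Mixed DO = (12.1×8.00 + 2.37×3.50)/(12.1+2.37) = 105.1/14.47 = 7.263 mg/L.
Mixed L₀ = (12.1×4.97 + 2.37×65.2)/(14.47) = 214.7/14.47 = 14.83 mg/L.
Initial deficit D₀ = C_s − DO₀ = 9.15 − 7.263 = 1.887 mg/L.
t_c = (1/1.233) ln[(1.56/0.327)(1 − 1.887×1.233/(0.327×14.83))] = 0.8110 × ln(2.482) = 0.7374 d.
D_c = (0.327/1.56) × 14.83 × e^(−0.327×0.7374) = 0.2096 × 14.83 × 0.7857 = 2.443 mg/L.
Minimum DO = 9.15 − 2.443 = 6.707 mg/L.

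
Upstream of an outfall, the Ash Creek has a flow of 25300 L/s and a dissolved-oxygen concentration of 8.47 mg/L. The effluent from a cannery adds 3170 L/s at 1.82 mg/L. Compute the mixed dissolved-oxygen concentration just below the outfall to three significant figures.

Flow-weighted mixing: C = (Q_r C_r + Q_w C_w)/(Q_r + Q_w)
= (25300×8.47 + 3170×1.82)/(25300 + 3170) = 220100/28470 = 7.730 mg/L.

7.73 mg/L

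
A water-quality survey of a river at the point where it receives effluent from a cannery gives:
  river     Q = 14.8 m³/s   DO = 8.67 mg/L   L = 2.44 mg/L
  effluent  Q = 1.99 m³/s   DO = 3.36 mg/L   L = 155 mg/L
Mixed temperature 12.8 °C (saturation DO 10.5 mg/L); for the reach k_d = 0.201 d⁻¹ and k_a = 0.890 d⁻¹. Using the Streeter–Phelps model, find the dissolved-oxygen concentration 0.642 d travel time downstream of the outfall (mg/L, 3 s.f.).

Mixed DO = (14.8×8.67 + 1.99×3.36)/(14.8+1.99) = 135.0/16.79 = 8.041 mg/L.
Mixed L₀ = (14.8×2.44 + 1.99×155)/(16.79) = 344.6/16.79 = 20.52 mg/L.
Initial deficit D₀ = C_s − DO₀ = 10.5 − 8.041 = 2.459 mg/L.
D(0.642) = [0.201×20.52/(0.890−0.201)](e^(−0.201×0.642) − e^(−0.890×0.642)) + 2.459 e^(−0.890×0.642)
= 5.987 × (0.8789 − 0.5647) + 2.459 × 0.5647 = 3.270 mg/L.
DO = 10.5 − 3.270 = 7.230 mg/L.

DO ≈ 7.23 mg/L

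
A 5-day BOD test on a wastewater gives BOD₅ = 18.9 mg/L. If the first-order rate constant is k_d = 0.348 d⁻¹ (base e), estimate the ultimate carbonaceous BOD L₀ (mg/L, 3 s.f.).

L₀ ≈ 22.9 mg/L

BOD₅ = L₀(1 − e^(−5k_d)) ⇒ L₀ = BOD₅ / (1 − e^(−5×0.348))
= 18.9 / (1 − 0.1755) = 18.9 / 0.8245 = 22.92 mg/L.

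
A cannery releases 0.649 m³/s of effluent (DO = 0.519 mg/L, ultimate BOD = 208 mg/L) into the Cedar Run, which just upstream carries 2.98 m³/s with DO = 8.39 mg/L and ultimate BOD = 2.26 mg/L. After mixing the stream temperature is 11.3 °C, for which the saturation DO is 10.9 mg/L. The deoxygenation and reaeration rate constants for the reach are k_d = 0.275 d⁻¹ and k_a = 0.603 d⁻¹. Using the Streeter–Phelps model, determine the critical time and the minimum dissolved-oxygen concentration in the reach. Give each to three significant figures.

Mixed DO = (2.98×8.39 + 0.649×0.519)/(2.98+0.649) = 25.34/3.629 = 6.982 mg/L.
Mixed L₀ = (2.98×2.26 + 0.649×208)/(3.629) = 141.7/3.629 = 39.05 mg/L.
Initial deficit D₀ = C_s − DO₀ = 10.9 − 6.982 = 3.918 mg/L.
t_c = (1/0.3280) ln[(0.603/0.275)(1 − 3.918×0.3280/(0.275×39.05))] = 3.049 × ln(1.930) = 2.005 d.
D_c = (0.275/0.603) × 39.05 × e^(−0.275×2.005) = 0.4561 × 39.05 × 0.5761 = 10.26 mg/L.
Minimum DO = 10.9 − 10.26 = 0.6389 mg/L.

t_c ≈ 2.01 d; minimum DO ≈ 0.639 mg/L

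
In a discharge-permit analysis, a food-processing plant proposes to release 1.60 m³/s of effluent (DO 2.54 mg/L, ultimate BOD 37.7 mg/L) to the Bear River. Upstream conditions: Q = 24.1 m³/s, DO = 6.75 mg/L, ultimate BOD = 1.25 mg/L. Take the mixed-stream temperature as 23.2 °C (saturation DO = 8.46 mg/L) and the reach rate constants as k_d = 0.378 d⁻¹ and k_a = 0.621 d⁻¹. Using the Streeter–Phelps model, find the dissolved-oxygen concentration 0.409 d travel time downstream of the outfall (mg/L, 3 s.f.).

DO ≈ 6.49 mg/L

Mixed DO = (24.1×6.75 + 1.60×2.54)/(24.1+1.60) = 166.7/25.70 = 6.488 mg/L.
Mixed L₀ = (24.1×1.25 + 1.60×37.7)/(25.70) = 90.45/25.70 = 3.519 mg/L.
Initial deficit D₀ = C_s − DO₀ = 8.46 − 6.488 = 1.972 mg/L.
D(0.409) = [0.378×3.519/(0.621−0.378)](e^(−0.378×0.409) − e^(−0.621×0.409)) + 1.972 e^(−0.621×0.409)
= 5.474 × (0.8568 − 0.7757) + 1.972 × 0.7757 = 1.973 mg/L.
DO = 8.46 − 1.973 = 6.487 mg/L.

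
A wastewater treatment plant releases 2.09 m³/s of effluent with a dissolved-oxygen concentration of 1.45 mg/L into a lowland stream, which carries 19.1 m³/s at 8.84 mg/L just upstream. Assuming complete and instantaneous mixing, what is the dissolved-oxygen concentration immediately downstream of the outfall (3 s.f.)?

8.11 mg/L

Flow-weighted mixing: C = (Q_r C_r + Q_w C_w)/(Q_r + Q_w)
= (19.1×8.84 + 2.09×1.45)/(19.1 + 2.09) = 171.9/21.19 = 8.111 mg/L.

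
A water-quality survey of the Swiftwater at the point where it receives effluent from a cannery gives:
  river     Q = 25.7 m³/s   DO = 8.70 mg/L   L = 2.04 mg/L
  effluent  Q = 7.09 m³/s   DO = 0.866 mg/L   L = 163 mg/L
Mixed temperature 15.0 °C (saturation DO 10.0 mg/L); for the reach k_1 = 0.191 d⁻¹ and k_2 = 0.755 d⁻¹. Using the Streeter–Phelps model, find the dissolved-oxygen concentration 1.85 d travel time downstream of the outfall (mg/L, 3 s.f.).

DO ≈ 3.58 mg/L

Mixed DO = (25.7×8.70 + 7.09×0.866)/(25.7+7.09) = 229.7/32.79 = 7.006 mg/L.
Mixed L₀ = (25.7×2.04 + 7.09×163)/(32.79) = 1208/32.79 = 36.84 mg/L.
Initial deficit D₀ = C_s − DO₀ = 10.0 − 7.006 = 2.994 mg/L.
D(1.85) = [0.191×36.84/(0.755−0.191)](e^(−0.191×1.85) − e^(−0.755×1.85)) + 2.994 e^(−0.755×1.85)
= 12.48 × (0.7023 − 0.2474) + 2.994 × 0.2474 = 6.417 mg/L.
DO = 10.0 − 6.417 = 3.583 mg/L.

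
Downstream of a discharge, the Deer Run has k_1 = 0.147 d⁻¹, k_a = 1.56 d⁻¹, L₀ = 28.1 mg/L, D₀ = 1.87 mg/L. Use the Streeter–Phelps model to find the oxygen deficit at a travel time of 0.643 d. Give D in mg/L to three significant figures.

k_1 L₀/(k_a−k_1) = 0.147×28.1/(1.56−0.147) = 4.131/1.413 = 2.923 mg/L.
e^(−k_1 t) = e^(−0.147×0.6430) = 0.9098; e^(−k_a t) = e^(−1.56×0.6430) = 0.3667.
D = 2.923 × (0.9098 − 0.3667) + 1.87 × 0.3667 = 1.588 + 0.6858 = 2.273 mg/L.

D ≈ 2.27 mg/L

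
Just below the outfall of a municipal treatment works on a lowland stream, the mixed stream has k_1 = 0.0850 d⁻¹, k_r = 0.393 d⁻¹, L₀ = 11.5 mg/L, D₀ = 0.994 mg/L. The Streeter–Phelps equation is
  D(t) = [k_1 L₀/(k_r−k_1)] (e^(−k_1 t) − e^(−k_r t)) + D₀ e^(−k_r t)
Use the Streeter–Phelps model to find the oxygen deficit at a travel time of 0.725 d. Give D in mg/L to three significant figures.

k_1 L₀/(k_r−k_1) = 0.0850×11.5/(0.393−0.0850) = 0.9775/0.3080 = 3.174 mg/L.
e^(−k_1 t) = e^(−0.0850×0.7250) = 0.9402; e^(−k_r t) = e^(−0.393×0.7250) = 0.7521.
D = 3.174 × (0.9402 − 0.7521) + 0.994 × 0.7521 = 0.5972 + 0.7476 = 1.345 mg/L.

D ≈ 1.34 mg/L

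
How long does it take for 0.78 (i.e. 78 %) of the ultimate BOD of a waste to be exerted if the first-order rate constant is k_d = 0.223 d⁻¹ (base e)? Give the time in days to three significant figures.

y/L₀ = 1 − e^(−k_d t) = 0.78 ⇒ e^(−k_d t) = 0.220
t = −ln(0.220) / 0.223 = 1.514 / 0.223 = 6.790 d.

t ≈ 6.79 d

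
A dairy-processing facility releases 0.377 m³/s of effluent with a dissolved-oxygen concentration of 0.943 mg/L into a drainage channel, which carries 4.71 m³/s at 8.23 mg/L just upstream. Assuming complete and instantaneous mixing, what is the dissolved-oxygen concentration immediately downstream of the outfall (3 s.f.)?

7.69 mg/L

Flow-weighted mixing: C = (Q_r C_r + Q_w C_w)/(Q_r + Q_w)
= (4.71×8.23 + 0.377×0.943)/(4.71 + 0.377) = 39.12/5.087 = 7.690 mg/L.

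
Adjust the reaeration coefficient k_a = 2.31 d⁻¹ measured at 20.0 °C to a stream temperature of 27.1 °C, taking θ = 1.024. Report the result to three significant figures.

k_a(T₂) = k_a(T₁) · θ^(T₂−T₁) = 2.31 × 1.024^(27.1−20.0)
= 2.31 × 1.024^7.10 = 2.31 × 1.183 = 2.734 d⁻¹.

k_a ≈ 2.73 d⁻¹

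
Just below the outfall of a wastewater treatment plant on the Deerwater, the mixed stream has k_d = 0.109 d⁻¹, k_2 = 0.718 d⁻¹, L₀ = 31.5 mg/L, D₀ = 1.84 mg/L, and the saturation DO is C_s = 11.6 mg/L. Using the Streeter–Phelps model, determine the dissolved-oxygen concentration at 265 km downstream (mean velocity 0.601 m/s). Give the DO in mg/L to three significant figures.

DO ≈ 8.46 mg/L

Travel time t = x/v = 265 km / (0.601 m/s) = 265000 m / 0.601 m/s = 440900 s = 5.103 d.
k_d L₀/(k_2−k_d) = 0.109×31.5/(0.718−0.109) = 3.433/0.6090 = 5.638 mg/L.
e^(−k_d t) = e^(−0.109×5.103) = 0.5733; e^(−k_2 t) = e^(−0.718×5.103) = 0.02562.
D = 5.638 × (0.5733 − 0.02562) + 1.84 × 0.02562 = 3.088 + 0.04715 = 3.135 mg/L.
DO = C_s − D = 11.6 − 3.135 = 8.465 mg/L.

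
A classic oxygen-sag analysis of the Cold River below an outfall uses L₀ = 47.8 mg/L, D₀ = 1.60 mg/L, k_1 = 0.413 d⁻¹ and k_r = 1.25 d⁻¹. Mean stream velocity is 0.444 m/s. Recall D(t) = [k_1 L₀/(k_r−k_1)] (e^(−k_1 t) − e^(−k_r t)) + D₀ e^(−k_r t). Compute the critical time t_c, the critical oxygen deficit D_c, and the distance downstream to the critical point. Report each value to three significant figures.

At the critical point dD/dt = 0, so k_1 L₀ e^(−k_1 t) = k_r D. Substituting D(t) from the Streeter–Phelps equation and solving for t gives
t_c = ln[(k_r/k_1)(1 − D₀(k_r−k_1)/(k_1 L₀))] / (k_r−k_1).
Here k_r−k_1 = 0.8370 d⁻¹ and 1 − D₀(k_r−k_1)/(k_1 L₀) = 1 − 1.60×0.8370/(0.413×47.8) = 0.9322, so
t_c = ln(3.027 × 0.9322) / 0.8370 = 1.037 / 0.8370 = 1.239 d.
D_c = (k_1/k_r) L₀ e^(−k_1 t_c) = (0.413/1.25) × 47.8 × e^(−0.413×1.239) = 0.3304 × 47.8 × 0.5994 = 9.467 mg/L.
x_c = v t_c = 0.444 m/s × 1.239 d × 86400 s/d = 47540 m ≈ 47.5 km.

t_c ≈ 1.24 d; D_c ≈ 9.47 mg/L; x_c ≈ 47.5 km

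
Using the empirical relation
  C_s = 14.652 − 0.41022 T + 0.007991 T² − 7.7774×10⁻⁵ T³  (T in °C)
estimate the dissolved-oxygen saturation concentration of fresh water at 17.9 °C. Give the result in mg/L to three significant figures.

C_s = 14.652 − 0.41022×17.9 + 0.007991×17.9² − 7.7774×10⁻⁵×17.9³ = 9.423 mg/L.

C_s ≈ 9.42 mg/L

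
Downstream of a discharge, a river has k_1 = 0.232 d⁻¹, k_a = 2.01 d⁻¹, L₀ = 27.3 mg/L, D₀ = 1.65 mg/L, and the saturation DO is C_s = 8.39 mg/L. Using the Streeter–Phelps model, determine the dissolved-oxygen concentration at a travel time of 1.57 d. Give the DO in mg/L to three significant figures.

DO ≈ 6.00 mg/L

k_1 L₀/(k_a−k_1) = 0.232×27.3/(2.01−0.232) = 6.334/1.778 = 3.562 mg/L.
e^(−k_1 t) = e^(−0.232×1.570) = 0.6947; e^(−k_a t) = e^(−2.01×1.570) = 0.04261.
D = 3.562 × (0.6947 − 0.04261) + 1.65 × 0.04261 = 2.323 + 0.07030 = 2.393 mg/L.
DO = C_s − D = 8.39 − 2.393 = 5.997 mg/L.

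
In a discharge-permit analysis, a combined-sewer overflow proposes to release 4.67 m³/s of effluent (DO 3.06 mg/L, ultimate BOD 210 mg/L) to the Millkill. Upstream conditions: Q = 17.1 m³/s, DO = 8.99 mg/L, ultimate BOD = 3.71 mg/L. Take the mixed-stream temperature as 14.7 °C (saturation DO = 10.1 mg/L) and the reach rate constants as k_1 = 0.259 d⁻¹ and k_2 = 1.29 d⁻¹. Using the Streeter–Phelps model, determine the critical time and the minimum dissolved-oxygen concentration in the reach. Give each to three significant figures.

Mixed DO = (17.1×8.99 + 4.67×3.06)/(17.1+4.67) = 168.0/21.77 = 7.718 mg/L.
Mixed L₀ = (17.1×3.71 + 4.67×210)/(21.77) = 1044/21.77 = 47.96 mg/L.
Initial deficit D₀ = C_s − DO₀ = 10.1 − 7.718 = 2.382 mg/L.
t_c = (1/1.031) ln[(1.29/0.259)(1 − 2.382×1.031/(0.259×47.96))] = 0.9699 × ln(3.996) = 1.344 d.
D_c = (0.259/1.29) × 47.96 × e^(−0.259×1.344) = 0.2008 × 47.96 × 0.7061 = 6.799 mg/L.
Minimum DO = 10.1 − 6.799 = 3.301 mg/L.

t_c ≈ 1.34 d; minimum DO ≈ 3.30 mg/L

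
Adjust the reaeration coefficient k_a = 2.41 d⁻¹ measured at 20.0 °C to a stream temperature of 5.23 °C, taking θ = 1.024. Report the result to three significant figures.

k_a(T₂) = k_a(T₁) · θ^(T₂−T₁) = 2.41 × 1.024^(5.23−20.0)
= 2.41 × 1.024^-14.8 = 2.41 × 0.7045 = 1.698 d⁻¹.

k_a ≈ 1.70 d⁻¹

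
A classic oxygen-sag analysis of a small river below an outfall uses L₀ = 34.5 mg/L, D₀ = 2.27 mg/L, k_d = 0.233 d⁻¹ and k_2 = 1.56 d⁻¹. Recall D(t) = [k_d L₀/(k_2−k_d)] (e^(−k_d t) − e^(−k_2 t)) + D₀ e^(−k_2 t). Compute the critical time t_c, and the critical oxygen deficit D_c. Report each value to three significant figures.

At the critical point dD/dt = 0, so k_d L₀ e^(−k_d t) = k_2 D. Substituting D(t) from the Streeter–Phelps equation and solving for t gives
t_c = ln[(k_2/k_d)(1 − D₀(k_2−k_d)/(k_d L₀))] / (k_2−k_d).
Here k_2−k_d = 1.327 d⁻¹ and 1 − D₀(k_2−k_d)/(k_d L₀) = 1 − 2.27×1.327/(0.233×34.5) = 0.6253, so
t_c = ln(6.695 × 0.6253) / 1.327 = 1.432 / 1.327 = 1.079 d.
L(t_c) = L₀ e^(−k_d t_c) = 34.5 × 0.7777 = 26.83 mg/L, and at the critical point k_2 D_c = k_d L, so D_c = (0.233/1.56) × 26.83 = 4.007 mg/L.

t_c ≈ 1.08 d; D_c ≈ 4.01 mg/L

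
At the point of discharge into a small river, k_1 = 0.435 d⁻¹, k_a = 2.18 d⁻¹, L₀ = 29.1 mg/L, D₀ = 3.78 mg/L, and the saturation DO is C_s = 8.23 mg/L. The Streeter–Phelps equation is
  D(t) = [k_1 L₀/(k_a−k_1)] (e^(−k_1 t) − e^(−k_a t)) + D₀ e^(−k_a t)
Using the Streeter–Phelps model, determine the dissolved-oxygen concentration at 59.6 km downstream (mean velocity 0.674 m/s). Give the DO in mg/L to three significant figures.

Travel time t = x/v = 59.6 km / (0.674 m/s) = 59600 m / 0.674 m/s = 88430 s = 1.023 d.
k_1 L₀/(k_a−k_1) = 0.435×29.1/(2.18−0.435) = 12.66/1.745 = 7.254 mg/L.
e^(−k_1 t) = e^(−0.435×1.023) = 0.6407; e^(−k_a t) = e^(−2.18×1.023) = 0.1074.
D = 7.254 × (0.6407 − 0.1074) + 3.78 × 0.1074 = 3.869 + 0.4060 = 4.275 mg/L.
DO = C_s − D = 8.23 − 4.275 = 3.955 mg/L.

DO ≈ 3.96 mg/L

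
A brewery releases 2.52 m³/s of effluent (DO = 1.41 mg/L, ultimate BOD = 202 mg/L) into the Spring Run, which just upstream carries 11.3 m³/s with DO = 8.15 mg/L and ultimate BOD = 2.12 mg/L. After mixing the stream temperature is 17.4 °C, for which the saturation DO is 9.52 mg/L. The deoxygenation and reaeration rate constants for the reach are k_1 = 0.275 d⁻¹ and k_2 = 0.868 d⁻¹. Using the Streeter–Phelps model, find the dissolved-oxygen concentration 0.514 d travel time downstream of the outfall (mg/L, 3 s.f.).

Mixed DO = (11.3×8.15 + 2.52×1.41)/(11.3+2.52) = 95.65/13.82 = 6.921 mg/L.
Mixed L₀ = (11.3×2.12 + 2.52×202)/(13.82) = 533.0/13.82 = 38.57 mg/L.
Initial deficit D₀ = C_s − DO₀ = 9.52 − 6.921 = 2.599 mg/L.
D(0.514) = [0.275×38.57/(0.868−0.275)](e^(−0.275×0.514) − e^(−0.868×0.514)) + 2.599 e^(−0.868×0.514)
= 17.89 × (0.8682 − 0.6401) + 2.599 × 0.6401 = 5.743 mg/L.
DO = 9.52 − 5.743 = 3.777 mg/L.

DO ≈ 3.78 mg/L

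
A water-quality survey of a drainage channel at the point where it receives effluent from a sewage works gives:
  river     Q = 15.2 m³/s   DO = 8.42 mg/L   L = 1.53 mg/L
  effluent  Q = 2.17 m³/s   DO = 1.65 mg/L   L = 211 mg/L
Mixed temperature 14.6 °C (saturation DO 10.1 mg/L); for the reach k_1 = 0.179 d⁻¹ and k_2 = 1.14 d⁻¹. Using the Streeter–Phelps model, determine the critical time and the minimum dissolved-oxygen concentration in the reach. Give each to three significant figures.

t_c ≈ 1.23 d; minimum DO ≈ 6.61 mg/L

Mixed DO = (15.2×8.42 + 2.17×1.65)/(15.2+2.17) = 131.6/17.37 = 7.574 mg/L.
Mixed L₀ = (15.2×1.53 + 2.17×211)/(17.37) = 481.1/17.37 = 27.70 mg/L.
Initial deficit D₀ = C_s − DO₀ = 10.1 − 7.574 = 2.526 mg/L.
t_c = (1/0.9610) ln[(1.14/0.179)(1 − 2.526×0.9610/(0.179×27.70))] = 1.041 × ln(3.251) = 1.227 d.
D_c = (0.179/1.14) × 27.70 × e^(−0.179×1.227) = 0.1570 × 27.70 × 0.8028 = 3.492 mg/L.
Minimum DO = 10.1 − 3.492 = 6.608 mg/L.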